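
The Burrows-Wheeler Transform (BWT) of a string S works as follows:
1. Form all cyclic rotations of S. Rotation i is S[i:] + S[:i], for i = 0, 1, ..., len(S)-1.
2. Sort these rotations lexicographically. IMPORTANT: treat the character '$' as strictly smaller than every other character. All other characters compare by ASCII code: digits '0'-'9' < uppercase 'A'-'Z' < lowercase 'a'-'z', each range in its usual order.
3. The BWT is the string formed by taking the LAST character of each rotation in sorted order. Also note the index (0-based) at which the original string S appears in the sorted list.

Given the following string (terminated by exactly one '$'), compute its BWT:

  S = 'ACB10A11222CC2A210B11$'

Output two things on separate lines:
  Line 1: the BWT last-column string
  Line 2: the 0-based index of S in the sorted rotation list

All 22 rotations (rotation i = S[i:]+S[:i]):
  rot[0] = ACB10A11222CC2A210B11$
  rot[1] = CB10A11222CC2A210B11$A
  rot[2] = B10A11222CC2A210B11$AC
  rot[3] = 10A11222CC2A210B11$ACB
  rot[4] = 0A11222CC2A210B11$ACB1
  rot[5] = A11222CC2A210B11$ACB10
  rot[6] = 11222CC2A210B11$ACB10A
  rot[7] = 1222CC2A210B11$ACB10A1
  rot[8] = 222CC2A210B11$ACB10A11
  rot[9] = 22CC2A210B11$ACB10A112
  rot[10] = 2CC2A210B11$ACB10A1122
  rot[11] = CC2A210B11$ACB10A11222
  rot[12] = C2A210B11$ACB10A11222C
  rot[13] = 2A210B11$ACB10A11222CC
  rot[14] = A210B11$ACB10A11222CC2
  rot[15] = 210B11$ACB10A11222CC2A
  rot[16] = 10B11$ACB10A11222CC2A2
  rot[17] = 0B11$ACB10A11222CC2A21
  rot[18] = B11$ACB10A11222CC2A210
  rot[19] = 11$ACB10A11222CC2A210B
  rot[20] = 1$ACB10A11222CC2A210B1
  rot[21] = $ACB10A11222CC2A210B11
Sorted (with $ < everything):
  sorted[0] = $ACB10A11222CC2A210B11  (last char: '1')
  sorted[1] = 0A11222CC2A210B11$ACB1  (last char: '1')
  sorted[2] = 0B11$ACB10A11222CC2A21  (last char: '1')
  sorted[3] = 1$ACB10A11222CC2A210B1  (last char: '1')
  sorted[4] = 10A11222CC2A210B11$ACB  (last char: 'B')
  sorted[5] = 10B11$ACB10A11222CC2A2  (last char: '2')
  sorted[6] = 11$ACB10A11222CC2A210B  (last char: 'B')
  sorted[7] = 11222CC2A210B11$ACB10A  (last char: 'A')
  sorted[8] = 1222CC2A210B11$ACB10A1  (last char: '1')
  sorted[9] = 210B11$ACB10A11222CC2A  (last char: 'A')
  sorted[10] = 222CC2A210B11$ACB10A11  (last char: '1')
  sorted[11] = 22CC2A210B11$ACB10A112  (last char: '2')
  sorted[12] = 2A210B11$ACB10A11222CC  (last char: 'C')
  sorted[13] = 2CC2A210B11$ACB10A1122  (last char: '2')
  sorted[14] = A11222CC2A210B11$ACB10  (last char: '0')
  sorted[15] = A210B11$ACB10A11222CC2  (last char: '2')
  sorted[16] = ACB10A11222CC2A210B11$  (last char: '$')
  sorted[17] = B10A11222CC2A210B11$AC  (last char: 'C')
  sorted[18] = B11$ACB10A11222CC2A210  (last char: '0')
  sorted[19] = C2A210B11$ACB10A11222C  (last char: 'C')
  sorted[20] = CB10A11222CC2A210B11$A  (last char: 'A')
  sorted[21] = CC2A210B11$ACB10A11222  (last char: '2')
Last column: 1111B2BA1A12C202$C0CA2
Original string S is at sorted index 16

Answer: 1111B2BA1A12C202$C0CA2
16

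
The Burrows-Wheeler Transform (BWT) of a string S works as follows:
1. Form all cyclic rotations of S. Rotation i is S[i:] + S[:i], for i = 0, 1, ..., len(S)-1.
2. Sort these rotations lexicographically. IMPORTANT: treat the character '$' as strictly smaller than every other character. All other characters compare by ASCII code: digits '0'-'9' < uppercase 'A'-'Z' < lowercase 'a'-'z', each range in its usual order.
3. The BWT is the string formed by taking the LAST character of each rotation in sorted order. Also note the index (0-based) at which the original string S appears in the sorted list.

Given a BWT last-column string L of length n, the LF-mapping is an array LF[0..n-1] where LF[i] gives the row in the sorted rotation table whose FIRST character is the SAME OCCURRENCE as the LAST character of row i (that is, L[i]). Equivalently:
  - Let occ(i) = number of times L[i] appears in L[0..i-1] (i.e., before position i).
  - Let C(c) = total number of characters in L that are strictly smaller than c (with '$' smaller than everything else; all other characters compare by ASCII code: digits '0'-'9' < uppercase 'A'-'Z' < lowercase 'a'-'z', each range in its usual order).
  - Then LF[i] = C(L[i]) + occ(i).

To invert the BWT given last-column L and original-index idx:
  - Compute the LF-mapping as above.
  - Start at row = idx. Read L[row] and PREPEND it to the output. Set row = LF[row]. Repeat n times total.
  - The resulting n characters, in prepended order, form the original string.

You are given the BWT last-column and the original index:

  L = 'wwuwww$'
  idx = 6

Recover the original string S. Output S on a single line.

LF mapping: 2 3 1 4 5 6 0
Walk LF starting at row 6, prepending L[row]:
  step 1: row=6, L[6]='$', prepend. Next row=LF[6]=0
  step 2: row=0, L[0]='w', prepend. Next row=LF[0]=2
  step 3: row=2, L[2]='u', prepend. Next row=LF[2]=1
  step 4: row=1, L[1]='w', prepend. Next row=LF[1]=3
  step 5: row=3, L[3]='w', prepend. Next row=LF[3]=4
  step 6: row=4, L[4]='w', prepend. Next row=LF[4]=5
  step 7: row=5, L[5]='w', prepend. Next row=LF[5]=6
Reversed output: wwwwuw$

Answer: wwwwuw$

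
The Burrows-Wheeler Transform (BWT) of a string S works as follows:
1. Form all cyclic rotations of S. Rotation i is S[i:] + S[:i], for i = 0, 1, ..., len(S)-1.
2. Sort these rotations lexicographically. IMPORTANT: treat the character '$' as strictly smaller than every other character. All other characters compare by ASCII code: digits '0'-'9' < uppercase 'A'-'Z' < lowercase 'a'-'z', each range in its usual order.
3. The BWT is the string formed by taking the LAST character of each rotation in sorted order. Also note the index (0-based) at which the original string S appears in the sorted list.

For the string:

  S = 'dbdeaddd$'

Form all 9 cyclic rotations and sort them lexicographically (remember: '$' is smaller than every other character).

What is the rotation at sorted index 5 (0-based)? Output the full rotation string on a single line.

All 9 rotations (rotation i = S[i:]+S[:i]):
  rot[0] = dbdeaddd$
  rot[1] = bdeaddd$d
  rot[2] = deaddd$db
  rot[3] = eaddd$dbd
  rot[4] = addd$dbde
  rot[5] = ddd$dbdea
  rot[6] = dd$dbdead
  rot[7] = d$dbdeadd
  rot[8] = $dbdeaddd
Sorted (with $ < everything):
  sorted[0] = $dbdeaddd
  sorted[1] = addd$dbde
  sorted[2] = bdeaddd$d
  sorted[3] = d$dbdeadd
  sorted[4] = dbdeaddd$
  sorted[5] = dd$dbdead
  sorted[6] = ddd$dbdea
  sorted[7] = deaddd$db
  sorted[8] = eaddd$dbd
sorted[5] = dd$dbdead

Answer: dd$dbdead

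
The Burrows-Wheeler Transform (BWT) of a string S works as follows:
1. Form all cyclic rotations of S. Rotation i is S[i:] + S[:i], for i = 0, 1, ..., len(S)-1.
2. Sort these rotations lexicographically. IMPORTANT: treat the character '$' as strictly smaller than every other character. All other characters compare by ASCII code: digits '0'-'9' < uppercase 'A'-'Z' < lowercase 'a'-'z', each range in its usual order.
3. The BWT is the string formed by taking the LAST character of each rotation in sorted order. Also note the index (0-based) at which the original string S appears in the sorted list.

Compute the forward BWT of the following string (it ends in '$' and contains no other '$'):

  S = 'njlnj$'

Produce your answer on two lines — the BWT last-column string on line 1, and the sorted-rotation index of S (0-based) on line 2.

Answer: jnnjl$
5

Derivation:
All 6 rotations (rotation i = S[i:]+S[:i]):
  rot[0] = njlnj$
  rot[1] = jlnj$n
  rot[2] = lnj$nj
  rot[3] = nj$njl
  rot[4] = j$njln
  rot[5] = $njlnj
Sorted (with $ < everything):
  sorted[0] = $njlnj  (last char: 'j')
  sorted[1] = j$njln  (last char: 'n')
  sorted[2] = jlnj$n  (last char: 'n')
  sorted[3] = lnj$nj  (last char: 'j')
  sorted[4] = nj$njl  (last char: 'l')
  sorted[5] = njlnj$  (last char: '$')
Last column: jnnjl$
Original string S is at sorted index 5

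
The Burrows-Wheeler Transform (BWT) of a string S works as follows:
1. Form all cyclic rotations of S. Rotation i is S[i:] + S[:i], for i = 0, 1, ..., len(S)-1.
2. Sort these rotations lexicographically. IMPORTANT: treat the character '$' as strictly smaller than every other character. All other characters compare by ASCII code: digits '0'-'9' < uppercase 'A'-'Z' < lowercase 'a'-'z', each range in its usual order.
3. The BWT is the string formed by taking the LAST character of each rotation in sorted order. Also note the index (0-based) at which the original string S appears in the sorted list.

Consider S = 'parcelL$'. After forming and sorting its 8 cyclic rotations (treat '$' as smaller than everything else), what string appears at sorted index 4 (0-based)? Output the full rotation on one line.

Answer: elL$parc

Derivation:
All 8 rotations (rotation i = S[i:]+S[:i]):
  rot[0] = parcelL$
  rot[1] = arcelL$p
  rot[2] = rcelL$pa
  rot[3] = celL$par
  rot[4] = elL$parc
  rot[5] = lL$parce
  rot[6] = L$parcel
  rot[7] = $parcelL
Sorted (with $ < everything):
  sorted[0] = $parcelL
  sorted[1] = L$parcel
  sorted[2] = arcelL$p
  sorted[3] = celL$par
  sorted[4] = elL$parc
  sorted[5] = lL$parce
  sorted[6] = parcelL$
  sorted[7] = rcelL$pa
sorted[4] = elL$parc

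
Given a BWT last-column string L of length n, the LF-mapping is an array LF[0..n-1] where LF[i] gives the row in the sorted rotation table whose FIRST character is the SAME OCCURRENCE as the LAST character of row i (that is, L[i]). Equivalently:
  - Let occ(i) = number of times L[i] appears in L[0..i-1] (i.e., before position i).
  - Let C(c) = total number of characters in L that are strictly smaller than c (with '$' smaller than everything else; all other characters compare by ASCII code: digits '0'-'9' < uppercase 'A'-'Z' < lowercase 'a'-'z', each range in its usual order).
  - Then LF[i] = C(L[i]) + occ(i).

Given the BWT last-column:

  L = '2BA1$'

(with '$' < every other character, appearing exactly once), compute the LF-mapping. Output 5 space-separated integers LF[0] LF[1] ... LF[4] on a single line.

Answer: 2 4 3 1 0

Derivation:
Char counts: '$':1, '1':1, '2':1, 'A':1, 'B':1
C (first-col start): C('$')=0, C('1')=1, C('2')=2, C('A')=3, C('B')=4
L[0]='2': occ=0, LF[0]=C('2')+0=2+0=2
L[1]='B': occ=0, LF[1]=C('B')+0=4+0=4
L[2]='A': occ=0, LF[2]=C('A')+0=3+0=3
L[3]='1': occ=0, LF[3]=C('1')+0=1+0=1
L[4]='$': occ=0, LF[4]=C('$')+0=0+0=0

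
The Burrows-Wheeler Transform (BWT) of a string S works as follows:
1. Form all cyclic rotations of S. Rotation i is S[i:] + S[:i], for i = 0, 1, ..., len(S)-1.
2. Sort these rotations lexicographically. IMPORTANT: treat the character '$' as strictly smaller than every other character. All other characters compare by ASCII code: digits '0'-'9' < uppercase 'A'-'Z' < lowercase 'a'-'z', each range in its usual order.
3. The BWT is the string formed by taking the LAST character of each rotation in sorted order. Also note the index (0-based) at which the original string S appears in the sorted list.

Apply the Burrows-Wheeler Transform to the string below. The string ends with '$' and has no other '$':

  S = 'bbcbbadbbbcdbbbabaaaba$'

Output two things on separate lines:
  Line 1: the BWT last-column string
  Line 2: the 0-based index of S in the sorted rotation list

All 23 rotations (rotation i = S[i:]+S[:i]):
  rot[0] = bbcbbadbbbcdbbbabaaaba$
  rot[1] = bcbbadbbbcdbbbabaaaba$b
  rot[2] = cbbadbbbcdbbbabaaaba$bb
  rot[3] = bbadbbbcdbbbabaaaba$bbc
  rot[4] = badbbbcdbbbabaaaba$bbcb
  rot[5] = adbbbcdbbbabaaaba$bbcbb
  rot[6] = dbbbcdbbbabaaaba$bbcbba
  rot[7] = bbbcdbbbabaaaba$bbcbbad
  rot[8] = bbcdbbbabaaaba$bbcbbadb
  rot[9] = bcdbbbabaaaba$bbcbbadbb
  rot[10] = cdbbbabaaaba$bbcbbadbbb
  rot[11] = dbbbabaaaba$bbcbbadbbbc
  rot[12] = bbbabaaaba$bbcbbadbbbcd
  rot[13] = bbabaaaba$bbcbbadbbbcdb
  rot[14] = babaaaba$bbcbbadbbbcdbb
  rot[15] = abaaaba$bbcbbadbbbcdbbb
  rot[16] = baaaba$bbcbbadbbbcdbbba
  rot[17] = aaaba$bbcbbadbbbcdbbbab
  rot[18] = aaba$bbcbbadbbbcdbbbaba
  rot[19] = aba$bbcbbadbbbcdbbbabaa
  rot[20] = ba$bbcbbadbbbcdbbbabaaa
  rot[21] = a$bbcbbadbbbcdbbbabaaab
  rot[22] = $bbcbbadbbbcdbbbabaaaba
Sorted (with $ < everything):
  sorted[0] = $bbcbbadbbbcdbbbabaaaba  (last char: 'a')
  sorted[1] = a$bbcbbadbbbcdbbbabaaab  (last char: 'b')
  sorted[2] = aaaba$bbcbbadbbbcdbbbab  (last char: 'b')
  sorted[3] = aaba$bbcbbadbbbcdbbbaba  (last char: 'a')
  sorted[4] = aba$bbcbbadbbbcdbbbabaa  (last char: 'a')
  sorted[5] = abaaaba$bbcbbadbbbcdbbb  (last char: 'b')
  sorted[6] = adbbbcdbbbabaaaba$bbcbb  (last char: 'b')
  sorted[7] = ba$bbcbbadbbbcdbbbabaaa  (last char: 'a')
  sorted[8] = baaaba$bbcbbadbbbcdbbba  (last char: 'a')
  sorted[9] = babaaaba$bbcbbadbbbcdbb  (last char: 'b')
  sorted[10] = badbbbcdbbbabaaaba$bbcb  (last char: 'b')
  sorted[11] = bbabaaaba$bbcbbadbbbcdb  (last char: 'b')
  sorted[12] = bbadbbbcdbbbabaaaba$bbc  (last char: 'c')
  sorted[13] = bbbabaaaba$bbcbbadbbbcd  (last char: 'd')
  sorted[14] = bbbcdbbbabaaaba$bbcbbad  (last char: 'd')
  sorted[15] = bbcbbadbbbcdbbbabaaaba$  (last char: '$')
  sorted[16] = bbcdbbbabaaaba$bbcbbadb  (last char: 'b')
  sorted[17] = bcbbadbbbcdbbbabaaaba$b  (last char: 'b')
  sorted[18] = bcdbbbabaaaba$bbcbbadbb  (last char: 'b')
  sorted[19] = cbbadbbbcdbbbabaaaba$bb  (last char: 'b')
  sorted[20] = cdbbbabaaaba$bbcbbadbbb  (last char: 'b')
  sorted[21] = dbbbabaaaba$bbcbbadbbbc  (last char: 'c')
  sorted[22] = dbbbcdbbbabaaaba$bbcbba  (last char: 'a')
Last column: abbaabbaabbbcdd$bbbbbca
Original string S is at sorted index 15

Answer: abbaabbaabbbcdd$bbbbbca
15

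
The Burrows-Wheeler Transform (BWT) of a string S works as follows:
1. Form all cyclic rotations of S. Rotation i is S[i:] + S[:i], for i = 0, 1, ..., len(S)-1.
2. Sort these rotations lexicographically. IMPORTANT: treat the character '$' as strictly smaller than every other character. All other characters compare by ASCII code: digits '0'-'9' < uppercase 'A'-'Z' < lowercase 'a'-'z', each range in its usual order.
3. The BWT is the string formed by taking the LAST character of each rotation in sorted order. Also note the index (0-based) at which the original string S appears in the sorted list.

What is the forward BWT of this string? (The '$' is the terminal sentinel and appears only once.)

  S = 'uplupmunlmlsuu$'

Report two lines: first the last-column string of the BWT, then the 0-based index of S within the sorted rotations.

All 15 rotations (rotation i = S[i:]+S[:i]):
  rot[0] = uplupmunlmlsuu$
  rot[1] = plupmunlmlsuu$u
  rot[2] = lupmunlmlsuu$up
  rot[3] = upmunlmlsuu$upl
  rot[4] = pmunlmlsuu$uplu
  rot[5] = munlmlsuu$uplup
  rot[6] = unlmlsuu$uplupm
  rot[7] = nlmlsuu$uplupmu
  rot[8] = lmlsuu$uplupmun
  rot[9] = mlsuu$uplupmunl
  rot[10] = lsuu$uplupmunlm
  rot[11] = suu$uplupmunlml
  rot[12] = uu$uplupmunlmls
  rot[13] = u$uplupmunlmlsu
  rot[14] = $uplupmunlmlsuu
Sorted (with $ < everything):
  sorted[0] = $uplupmunlmlsuu  (last char: 'u')
  sorted[1] = lmlsuu$uplupmun  (last char: 'n')
  sorted[2] = lsuu$uplupmunlm  (last char: 'm')
  sorted[3] = lupmunlmlsuu$up  (last char: 'p')
  sorted[4] = mlsuu$uplupmunl  (last char: 'l')
  sorted[5] = munlmlsuu$uplup  (last char: 'p')
  sorted[6] = nlmlsuu$uplupmu  (last char: 'u')
  sorted[7] = plupmunlmlsuu$u  (last char: 'u')
  sorted[8] = pmunlmlsuu$uplu  (last char: 'u')
  sorted[9] = suu$uplupmunlml  (last char: 'l')
  sorted[10] = u$uplupmunlmlsu  (last char: 'u')
  sorted[11] = unlmlsuu$uplupm  (last char: 'm')
  sorted[12] = uplupmunlmlsuu$  (last char: '$')
  sorted[13] = upmunlmlsuu$upl  (last char: 'l')
  sorted[14] = uu$uplupmunlmls  (last char: 's')
Last column: unmplpuuulum$ls
Original string S is at sorted index 12

Answer: unmplpuuulum$ls
12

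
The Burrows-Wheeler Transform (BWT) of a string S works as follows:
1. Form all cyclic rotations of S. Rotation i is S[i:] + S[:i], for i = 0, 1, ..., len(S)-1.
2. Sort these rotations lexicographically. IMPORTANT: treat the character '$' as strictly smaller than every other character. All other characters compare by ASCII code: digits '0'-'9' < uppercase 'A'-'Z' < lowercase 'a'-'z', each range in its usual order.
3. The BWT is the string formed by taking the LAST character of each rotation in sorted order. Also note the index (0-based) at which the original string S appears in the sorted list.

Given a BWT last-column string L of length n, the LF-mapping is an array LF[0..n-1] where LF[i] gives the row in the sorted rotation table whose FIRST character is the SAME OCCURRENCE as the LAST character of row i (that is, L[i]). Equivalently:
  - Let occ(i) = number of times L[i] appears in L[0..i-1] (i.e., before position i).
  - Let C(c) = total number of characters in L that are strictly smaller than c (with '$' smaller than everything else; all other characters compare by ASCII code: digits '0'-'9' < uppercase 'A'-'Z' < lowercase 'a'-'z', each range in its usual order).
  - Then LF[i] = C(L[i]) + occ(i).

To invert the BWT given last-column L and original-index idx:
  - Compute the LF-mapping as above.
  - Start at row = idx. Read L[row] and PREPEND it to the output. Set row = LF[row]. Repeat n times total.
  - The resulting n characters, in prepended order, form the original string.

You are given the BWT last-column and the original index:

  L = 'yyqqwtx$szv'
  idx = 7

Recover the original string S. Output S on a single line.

LF mapping: 8 9 1 2 6 4 7 0 3 10 5
Walk LF starting at row 7, prepending L[row]:
  step 1: row=7, L[7]='$', prepend. Next row=LF[7]=0
  step 2: row=0, L[0]='y', prepend. Next row=LF[0]=8
  step 3: row=8, L[8]='s', prepend. Next row=LF[8]=3
  step 4: row=3, L[3]='q', prepend. Next row=LF[3]=2
  step 5: row=2, L[2]='q', prepend. Next row=LF[2]=1
  step 6: row=1, L[1]='y', prepend. Next row=LF[1]=9
  step 7: row=9, L[9]='z', prepend. Next row=LF[9]=10
  step 8: row=10, L[10]='v', prepend. Next row=LF[10]=5
  step 9: row=5, L[5]='t', prepend. Next row=LF[5]=4
  step 10: row=4, L[4]='w', prepend. Next row=LF[4]=6
  step 11: row=6, L[6]='x', prepend. Next row=LF[6]=7
Reversed output: xwtvzyqqsy$

Answer: xwtvzyqqsy$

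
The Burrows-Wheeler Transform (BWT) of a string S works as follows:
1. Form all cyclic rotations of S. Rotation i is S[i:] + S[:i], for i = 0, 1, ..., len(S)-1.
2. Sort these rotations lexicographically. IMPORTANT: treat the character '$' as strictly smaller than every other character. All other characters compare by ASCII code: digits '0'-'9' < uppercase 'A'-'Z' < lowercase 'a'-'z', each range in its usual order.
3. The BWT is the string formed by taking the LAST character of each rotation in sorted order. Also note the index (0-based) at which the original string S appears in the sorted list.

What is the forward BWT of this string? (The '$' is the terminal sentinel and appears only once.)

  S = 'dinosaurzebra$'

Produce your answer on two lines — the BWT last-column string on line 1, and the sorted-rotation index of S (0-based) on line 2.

All 14 rotations (rotation i = S[i:]+S[:i]):
  rot[0] = dinosaurzebra$
  rot[1] = inosaurzebra$d
  rot[2] = nosaurzebra$di
  rot[3] = osaurzebra$din
  rot[4] = saurzebra$dino
  rot[5] = aurzebra$dinos
  rot[6] = urzebra$dinosa
  rot[7] = rzebra$dinosau
  rot[8] = zebra$dinosaur
  rot[9] = ebra$dinosaurz
  rot[10] = bra$dinosaurze
  rot[11] = ra$dinosaurzeb
  rot[12] = a$dinosaurzebr
  rot[13] = $dinosaurzebra
Sorted (with $ < everything):
  sorted[0] = $dinosaurzebra  (last char: 'a')
  sorted[1] = a$dinosaurzebr  (last char: 'r')
  sorted[2] = aurzebra$dinos  (last char: 's')
  sorted[3] = bra$dinosaurze  (last char: 'e')
  sorted[4] = dinosaurzebra$  (last char: '$')
  sorted[5] = ebra$dinosaurz  (last char: 'z')
  sorted[6] = inosaurzebra$d  (last char: 'd')
  sorted[7] = nosaurzebra$di  (last char: 'i')
  sorted[8] = osaurzebra$din  (last char: 'n')
  sorted[9] = ra$dinosaurzeb  (last char: 'b')
  sorted[10] = rzebra$dinosau  (last char: 'u')
  sorted[11] = saurzebra$dino  (last char: 'o')
  sorted[12] = urzebra$dinosa  (last char: 'a')
  sorted[13] = zebra$dinosaur  (last char: 'r')
Last column: arse$zdinbuoar
Original string S is at sorted index 4

Answer: arse$zdinbuoar
4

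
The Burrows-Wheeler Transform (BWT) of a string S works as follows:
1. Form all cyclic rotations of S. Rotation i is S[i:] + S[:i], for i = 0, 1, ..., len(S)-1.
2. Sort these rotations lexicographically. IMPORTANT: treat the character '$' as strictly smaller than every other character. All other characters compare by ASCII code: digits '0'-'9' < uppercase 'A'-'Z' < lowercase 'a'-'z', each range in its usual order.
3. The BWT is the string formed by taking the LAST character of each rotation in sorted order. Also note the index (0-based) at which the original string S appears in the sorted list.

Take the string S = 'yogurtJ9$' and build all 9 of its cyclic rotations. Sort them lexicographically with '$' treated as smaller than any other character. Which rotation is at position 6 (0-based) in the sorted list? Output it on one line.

All 9 rotations (rotation i = S[i:]+S[:i]):
  rot[0] = yogurtJ9$
  rot[1] = ogurtJ9$y
  rot[2] = gurtJ9$yo
  rot[3] = urtJ9$yog
  rot[4] = rtJ9$yogu
  rot[5] = tJ9$yogur
  rot[6] = J9$yogurt
  rot[7] = 9$yogurtJ
  rot[8] = $yogurtJ9
Sorted (with $ < everything):
  sorted[0] = $yogurtJ9
  sorted[1] = 9$yogurtJ
  sorted[2] = J9$yogurt
  sorted[3] = gurtJ9$yo
  sorted[4] = ogurtJ9$y
  sorted[5] = rtJ9$yogu
  sorted[6] = tJ9$yogur
  sorted[7] = urtJ9$yog
  sorted[8] = yogurtJ9$
sorted[6] = tJ9$yogur

Answer: tJ9$yogur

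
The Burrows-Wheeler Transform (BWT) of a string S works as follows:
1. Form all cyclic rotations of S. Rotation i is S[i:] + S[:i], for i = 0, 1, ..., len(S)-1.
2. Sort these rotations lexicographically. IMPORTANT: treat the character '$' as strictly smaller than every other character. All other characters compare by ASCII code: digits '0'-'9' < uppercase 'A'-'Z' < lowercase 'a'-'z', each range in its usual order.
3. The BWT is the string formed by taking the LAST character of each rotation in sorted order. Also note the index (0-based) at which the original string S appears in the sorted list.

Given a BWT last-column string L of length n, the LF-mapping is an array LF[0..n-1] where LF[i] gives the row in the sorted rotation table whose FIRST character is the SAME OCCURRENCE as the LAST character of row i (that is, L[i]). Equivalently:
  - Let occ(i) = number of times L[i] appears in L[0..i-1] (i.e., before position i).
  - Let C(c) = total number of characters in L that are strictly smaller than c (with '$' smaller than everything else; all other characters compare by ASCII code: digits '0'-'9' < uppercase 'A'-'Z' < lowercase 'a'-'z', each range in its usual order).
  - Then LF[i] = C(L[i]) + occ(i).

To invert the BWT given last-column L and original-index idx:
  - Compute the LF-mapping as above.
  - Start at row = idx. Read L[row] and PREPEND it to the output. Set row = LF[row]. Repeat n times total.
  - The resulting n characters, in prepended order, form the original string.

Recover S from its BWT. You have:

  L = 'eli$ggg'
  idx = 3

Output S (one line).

LF mapping: 1 6 5 0 2 3 4
Walk LF starting at row 3, prepending L[row]:
  step 1: row=3, L[3]='$', prepend. Next row=LF[3]=0
  step 2: row=0, L[0]='e', prepend. Next row=LF[0]=1
  step 3: row=1, L[1]='l', prepend. Next row=LF[1]=6
  step 4: row=6, L[6]='g', prepend. Next row=LF[6]=4
  step 5: row=4, L[4]='g', prepend. Next row=LF[4]=2
  step 6: row=2, L[2]='i', prepend. Next row=LF[2]=5
  step 7: row=5, L[5]='g', prepend. Next row=LF[5]=3
Reversed output: giggle$

Answer: giggle$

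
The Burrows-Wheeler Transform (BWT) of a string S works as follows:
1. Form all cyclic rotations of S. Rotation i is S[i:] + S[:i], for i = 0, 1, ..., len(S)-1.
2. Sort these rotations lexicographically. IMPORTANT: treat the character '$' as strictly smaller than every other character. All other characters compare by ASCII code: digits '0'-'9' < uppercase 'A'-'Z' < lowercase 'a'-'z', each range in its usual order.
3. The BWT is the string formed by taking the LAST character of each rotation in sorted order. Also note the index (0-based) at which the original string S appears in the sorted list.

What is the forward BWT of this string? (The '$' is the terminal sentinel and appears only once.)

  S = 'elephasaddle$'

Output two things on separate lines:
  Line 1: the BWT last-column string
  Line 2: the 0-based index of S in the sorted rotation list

Answer: eshadl$lpdeea
6

Derivation:
All 13 rotations (rotation i = S[i:]+S[:i]):
  rot[0] = elephasaddle$
  rot[1] = lephasaddle$e
  rot[2] = ephasaddle$el
  rot[3] = phasaddle$ele
  rot[4] = hasaddle$elep
  rot[5] = asaddle$eleph
  rot[6] = saddle$elepha
  rot[7] = addle$elephas
  rot[8] = ddle$elephasa
  rot[9] = dle$elephasad
  rot[10] = le$elephasadd
  rot[11] = e$elephasaddl
  rot[12] = $elephasaddle
Sorted (with $ < everything):
  sorted[0] = $elephasaddle  (last char: 'e')
  sorted[1] = addle$elephas  (last char: 's')
  sorted[2] = asaddle$eleph  (last char: 'h')
  sorted[3] = ddle$elephasa  (last char: 'a')
  sorted[4] = dle$elephasad  (last char: 'd')
  sorted[5] = e$elephasaddl  (last char: 'l')
  sorted[6] = elephasaddle$  (last char: '$')
  sorted[7] = ephasaddle$el  (last char: 'l')
  sorted[8] = hasaddle$elep  (last char: 'p')
  sorted[9] = le$elephasadd  (last char: 'd')
  sorted[10] = lephasaddle$e  (last char: 'e')
  sorted[11] = phasaddle$ele  (last char: 'e')
  sorted[12] = saddle$elepha  (last char: 'a')
Last column: eshadl$lpdeea
Original string S is at sorted index 6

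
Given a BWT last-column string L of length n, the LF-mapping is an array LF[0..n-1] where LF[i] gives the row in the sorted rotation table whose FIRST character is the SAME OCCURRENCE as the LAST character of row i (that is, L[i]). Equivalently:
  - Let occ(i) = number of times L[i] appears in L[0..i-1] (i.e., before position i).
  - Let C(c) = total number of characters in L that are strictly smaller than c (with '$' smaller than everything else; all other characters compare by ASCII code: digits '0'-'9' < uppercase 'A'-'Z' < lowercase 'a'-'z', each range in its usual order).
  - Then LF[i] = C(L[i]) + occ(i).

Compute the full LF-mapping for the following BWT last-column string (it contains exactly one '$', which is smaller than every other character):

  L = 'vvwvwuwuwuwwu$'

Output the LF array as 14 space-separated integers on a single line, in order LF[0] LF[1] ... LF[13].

Char counts: '$':1, 'u':4, 'v':3, 'w':6
C (first-col start): C('$')=0, C('u')=1, C('v')=5, C('w')=8
L[0]='v': occ=0, LF[0]=C('v')+0=5+0=5
L[1]='v': occ=1, LF[1]=C('v')+1=5+1=6
L[2]='w': occ=0, LF[2]=C('w')+0=8+0=8
L[3]='v': occ=2, LF[3]=C('v')+2=5+2=7
L[4]='w': occ=1, LF[4]=C('w')+1=8+1=9
L[5]='u': occ=0, LF[5]=C('u')+0=1+0=1
L[6]='w': occ=2, LF[6]=C('w')+2=8+2=10
L[7]='u': occ=1, LF[7]=C('u')+1=1+1=2
L[8]='w': occ=3, LF[8]=C('w')+3=8+3=11
L[9]='u': occ=2, LF[9]=C('u')+2=1+2=3
L[10]='w': occ=4, LF[10]=C('w')+4=8+4=12
L[11]='w': occ=5, LF[11]=C('w')+5=8+5=13
L[12]='u': occ=3, LF[12]=C('u')+3=1+3=4
L[13]='$': occ=0, LF[13]=C('$')+0=0+0=0

Answer: 5 6 8 7 9 1 10 2 11 3 12 13 4 0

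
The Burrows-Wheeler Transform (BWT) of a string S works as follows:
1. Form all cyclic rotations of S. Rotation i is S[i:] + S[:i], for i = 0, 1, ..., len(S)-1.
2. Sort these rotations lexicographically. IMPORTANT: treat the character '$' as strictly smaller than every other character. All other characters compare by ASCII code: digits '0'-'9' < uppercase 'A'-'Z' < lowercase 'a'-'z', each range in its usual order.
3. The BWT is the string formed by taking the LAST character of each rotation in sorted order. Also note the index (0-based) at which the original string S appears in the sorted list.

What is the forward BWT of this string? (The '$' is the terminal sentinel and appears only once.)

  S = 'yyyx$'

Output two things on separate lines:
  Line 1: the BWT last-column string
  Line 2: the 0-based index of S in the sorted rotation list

All 5 rotations (rotation i = S[i:]+S[:i]):
  rot[0] = yyyx$
  rot[1] = yyx$y
  rot[2] = yx$yy
  rot[3] = x$yyy
  rot[4] = $yyyx
Sorted (with $ < everything):
  sorted[0] = $yyyx  (last char: 'x')
  sorted[1] = x$yyy  (last char: 'y')
  sorted[2] = yx$yy  (last char: 'y')
  sorted[3] = yyx$y  (last char: 'y')
  sorted[4] = yyyx$  (last char: '$')
Last column: xyyy$
Original string S is at sorted index 4

Answer: xyyy$
4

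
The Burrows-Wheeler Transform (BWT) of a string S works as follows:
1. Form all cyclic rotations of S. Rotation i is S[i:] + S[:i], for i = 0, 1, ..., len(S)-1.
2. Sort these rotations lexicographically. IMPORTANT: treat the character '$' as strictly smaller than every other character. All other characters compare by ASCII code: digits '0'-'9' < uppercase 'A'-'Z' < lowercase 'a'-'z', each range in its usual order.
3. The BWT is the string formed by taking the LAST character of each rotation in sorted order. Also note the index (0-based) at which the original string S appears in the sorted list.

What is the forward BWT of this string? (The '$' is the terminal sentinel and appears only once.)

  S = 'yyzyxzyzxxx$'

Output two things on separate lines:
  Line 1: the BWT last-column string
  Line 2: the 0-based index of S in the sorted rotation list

Answer: xxxzyz$zyyyx
6

Derivation:
All 12 rotations (rotation i = S[i:]+S[:i]):
  rot[0] = yyzyxzyzxxx$
  rot[1] = yzyxzyzxxx$y
  rot[2] = zyxzyzxxx$yy
  rot[3] = yxzyzxxx$yyz
  rot[4] = xzyzxxx$yyzy
  rot[5] = zyzxxx$yyzyx
  rot[6] = yzxxx$yyzyxz
  rot[7] = zxxx$yyzyxzy
  rot[8] = xxx$yyzyxzyz
  rot[9] = xx$yyzyxzyzx
  rot[10] = x$yyzyxzyzxx
  rot[11] = $yyzyxzyzxxx
Sorted (with $ < everything):
  sorted[0] = $yyzyxzyzxxx  (last char: 'x')
  sorted[1] = x$yyzyxzyzxx  (last char: 'x')
  sorted[2] = xx$yyzyxzyzx  (last char: 'x')
  sorted[3] = xxx$yyzyxzyz  (last char: 'z')
  sorted[4] = xzyzxxx$yyzy  (last char: 'y')
  sorted[5] = yxzyzxxx$yyz  (last char: 'z')
  sorted[6] = yyzyxzyzxxx$  (last char: '$')
  sorted[7] = yzxxx$yyzyxz  (last char: 'z')
  sorted[8] = yzyxzyzxxx$y  (last char: 'y')
  sorted[9] = zxxx$yyzyxzy  (last char: 'y')
  sorted[10] = zyxzyzxxx$yy  (last char: 'y')
  sorted[11] = zyzxxx$yyzyx  (last char: 'x')
Last column: xxxzyz$zyyyx
Original string S is at sorted index 6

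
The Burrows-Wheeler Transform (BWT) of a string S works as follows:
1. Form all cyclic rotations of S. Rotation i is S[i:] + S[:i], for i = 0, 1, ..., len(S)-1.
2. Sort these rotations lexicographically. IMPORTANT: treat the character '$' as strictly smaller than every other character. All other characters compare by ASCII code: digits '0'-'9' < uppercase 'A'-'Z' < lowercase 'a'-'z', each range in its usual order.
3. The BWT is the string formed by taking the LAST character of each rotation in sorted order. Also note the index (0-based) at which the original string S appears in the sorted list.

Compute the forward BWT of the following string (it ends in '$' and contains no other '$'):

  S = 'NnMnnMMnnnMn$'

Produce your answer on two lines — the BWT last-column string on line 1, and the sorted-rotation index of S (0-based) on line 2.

All 13 rotations (rotation i = S[i:]+S[:i]):
  rot[0] = NnMnnMMnnnMn$
  rot[1] = nMnnMMnnnMn$N
  rot[2] = MnnMMnnnMn$Nn
  rot[3] = nnMMnnnMn$NnM
  rot[4] = nMMnnnMn$NnMn
  rot[5] = MMnnnMn$NnMnn
  rot[6] = MnnnMn$NnMnnM
  rot[7] = nnnMn$NnMnnMM
  rot[8] = nnMn$NnMnnMMn
  rot[9] = nMn$NnMnnMMnn
  rot[10] = Mn$NnMnnMMnnn
  rot[11] = n$NnMnnMMnnnM
  rot[12] = $NnMnnMMnnnMn
Sorted (with $ < everything):
  sorted[0] = $NnMnnMMnnnMn  (last char: 'n')
  sorted[1] = MMnnnMn$NnMnn  (last char: 'n')
  sorted[2] = Mn$NnMnnMMnnn  (last char: 'n')
  sorted[3] = MnnMMnnnMn$Nn  (last char: 'n')
  sorted[4] = MnnnMn$NnMnnM  (last char: 'M')
  sorted[5] = NnMnnMMnnnMn$  (last char: '$')
  sorted[6] = n$NnMnnMMnnnM  (last char: 'M')
  sorted[7] = nMMnnnMn$NnMn  (last char: 'n')
  sorted[8] = nMn$NnMnnMMnn  (last char: 'n')
  sorted[9] = nMnnMMnnnMn$N  (last char: 'N')
  sorted[10] = nnMMnnnMn$NnM  (last char: 'M')
  sorted[11] = nnMn$NnMnnMMn  (last char: 'n')
  sorted[12] = nnnMn$NnMnnMM  (last char: 'M')
Last column: nnnnM$MnnNMnM
Original string S is at sorted index 5

Answer: nnnnM$MnnNMnM
5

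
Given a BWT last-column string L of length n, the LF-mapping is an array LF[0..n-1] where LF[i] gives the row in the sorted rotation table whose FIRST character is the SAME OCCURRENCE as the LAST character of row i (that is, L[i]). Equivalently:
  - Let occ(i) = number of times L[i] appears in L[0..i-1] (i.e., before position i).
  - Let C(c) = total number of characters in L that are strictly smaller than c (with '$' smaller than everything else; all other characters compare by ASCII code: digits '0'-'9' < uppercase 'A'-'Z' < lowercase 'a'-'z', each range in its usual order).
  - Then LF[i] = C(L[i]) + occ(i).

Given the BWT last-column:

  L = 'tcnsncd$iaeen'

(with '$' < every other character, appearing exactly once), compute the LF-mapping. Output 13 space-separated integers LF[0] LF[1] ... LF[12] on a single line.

Answer: 12 2 8 11 9 3 4 0 7 1 5 6 10

Derivation:
Char counts: '$':1, 'a':1, 'c':2, 'd':1, 'e':2, 'i':1, 'n':3, 's':1, 't':1
C (first-col start): C('$')=0, C('a')=1, C('c')=2, C('d')=4, C('e')=5, C('i')=7, C('n')=8, C('s')=11, C('t')=12
L[0]='t': occ=0, LF[0]=C('t')+0=12+0=12
L[1]='c': occ=0, LF[1]=C('c')+0=2+0=2
L[2]='n': occ=0, LF[2]=C('n')+0=8+0=8
L[3]='s': occ=0, LF[3]=C('s')+0=11+0=11
L[4]='n': occ=1, LF[4]=C('n')+1=8+1=9
L[5]='c': occ=1, LF[5]=C('c')+1=2+1=3
L[6]='d': occ=0, LF[6]=C('d')+0=4+0=4
L[7]='$': occ=0, LF[7]=C('$')+0=0+0=0
L[8]='i': occ=0, LF[8]=C('i')+0=7+0=7
L[9]='a': occ=0, LF[9]=C('a')+0=1+0=1
L[10]='e': occ=0, LF[10]=C('e')+0=5+0=5
L[11]='e': occ=1, LF[11]=C('e')+1=5+1=6
L[12]='n': occ=2, LF[12]=C('n')+2=8+2=10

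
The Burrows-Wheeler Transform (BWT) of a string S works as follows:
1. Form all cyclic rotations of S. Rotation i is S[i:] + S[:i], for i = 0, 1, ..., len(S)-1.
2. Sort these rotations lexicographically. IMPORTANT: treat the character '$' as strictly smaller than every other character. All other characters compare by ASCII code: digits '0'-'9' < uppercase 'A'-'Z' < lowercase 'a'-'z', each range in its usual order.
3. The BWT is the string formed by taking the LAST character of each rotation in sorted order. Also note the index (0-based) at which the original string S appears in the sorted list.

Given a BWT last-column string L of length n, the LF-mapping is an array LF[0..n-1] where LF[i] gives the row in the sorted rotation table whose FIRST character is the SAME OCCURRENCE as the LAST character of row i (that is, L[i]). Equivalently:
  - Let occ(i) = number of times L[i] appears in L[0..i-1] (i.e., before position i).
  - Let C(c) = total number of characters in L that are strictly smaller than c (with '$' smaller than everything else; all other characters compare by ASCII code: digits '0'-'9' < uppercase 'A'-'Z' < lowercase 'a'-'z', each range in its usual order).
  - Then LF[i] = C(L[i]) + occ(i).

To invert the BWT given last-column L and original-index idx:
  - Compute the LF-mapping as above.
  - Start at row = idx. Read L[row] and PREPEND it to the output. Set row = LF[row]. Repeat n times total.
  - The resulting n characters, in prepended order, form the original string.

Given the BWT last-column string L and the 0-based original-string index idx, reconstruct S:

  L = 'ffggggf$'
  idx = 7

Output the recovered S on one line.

LF mapping: 1 2 4 5 6 7 3 0
Walk LF starting at row 7, prepending L[row]:
  step 1: row=7, L[7]='$', prepend. Next row=LF[7]=0
  step 2: row=0, L[0]='f', prepend. Next row=LF[0]=1
  step 3: row=1, L[1]='f', prepend. Next row=LF[1]=2
  step 4: row=2, L[2]='g', prepend. Next row=LF[2]=4
  step 5: row=4, L[4]='g', prepend. Next row=LF[4]=6
  step 6: row=6, L[6]='f', prepend. Next row=LF[6]=3
  step 7: row=3, L[3]='g', prepend. Next row=LF[3]=5
  step 8: row=5, L[5]='g', prepend. Next row=LF[5]=7
Reversed output: ggfggff$

Answer: ggfggff$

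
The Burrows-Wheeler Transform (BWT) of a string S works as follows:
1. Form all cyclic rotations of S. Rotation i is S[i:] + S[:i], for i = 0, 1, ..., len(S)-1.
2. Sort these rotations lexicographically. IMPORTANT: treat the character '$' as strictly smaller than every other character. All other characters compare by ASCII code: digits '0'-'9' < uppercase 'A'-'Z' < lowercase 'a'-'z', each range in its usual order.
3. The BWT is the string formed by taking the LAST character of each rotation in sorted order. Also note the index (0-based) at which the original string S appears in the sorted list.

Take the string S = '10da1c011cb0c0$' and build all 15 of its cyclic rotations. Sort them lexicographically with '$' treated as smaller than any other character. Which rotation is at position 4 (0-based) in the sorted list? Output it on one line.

All 15 rotations (rotation i = S[i:]+S[:i]):
  rot[0] = 10da1c011cb0c0$
  rot[1] = 0da1c011cb0c0$1
  rot[2] = da1c011cb0c0$10
  rot[3] = a1c011cb0c0$10d
  rot[4] = 1c011cb0c0$10da
  rot[5] = c011cb0c0$10da1
  rot[6] = 011cb0c0$10da1c
  rot[7] = 11cb0c0$10da1c0
  rot[8] = 1cb0c0$10da1c01
  rot[9] = cb0c0$10da1c011
  rot[10] = b0c0$10da1c011c
  rot[11] = 0c0$10da1c011cb
  rot[12] = c0$10da1c011cb0
  rot[13] = 0$10da1c011cb0c
  rot[14] = $10da1c011cb0c0
Sorted (with $ < everything):
  sorted[0] = $10da1c011cb0c0
  sorted[1] = 0$10da1c011cb0c
  sorted[2] = 011cb0c0$10da1c
  sorted[3] = 0c0$10da1c011cb
  sorted[4] = 0da1c011cb0c0$1
  sorted[5] = 10da1c011cb0c0$
  sorted[6] = 11cb0c0$10da1c0
  sorted[7] = 1c011cb0c0$10da
  sorted[8] = 1cb0c0$10da1c01
  sorted[9] = a1c011cb0c0$10d
  sorted[10] = b0c0$10da1c011c
  sorted[11] = c0$10da1c011cb0
  sorted[12] = c011cb0c0$10da1
  sorted[13] = cb0c0$10da1c011
  sorted[14] = da1c011cb0c0$10
sorted[4] = 0da1c011cb0c0$1

Answer: 0da1c011cb0c0$1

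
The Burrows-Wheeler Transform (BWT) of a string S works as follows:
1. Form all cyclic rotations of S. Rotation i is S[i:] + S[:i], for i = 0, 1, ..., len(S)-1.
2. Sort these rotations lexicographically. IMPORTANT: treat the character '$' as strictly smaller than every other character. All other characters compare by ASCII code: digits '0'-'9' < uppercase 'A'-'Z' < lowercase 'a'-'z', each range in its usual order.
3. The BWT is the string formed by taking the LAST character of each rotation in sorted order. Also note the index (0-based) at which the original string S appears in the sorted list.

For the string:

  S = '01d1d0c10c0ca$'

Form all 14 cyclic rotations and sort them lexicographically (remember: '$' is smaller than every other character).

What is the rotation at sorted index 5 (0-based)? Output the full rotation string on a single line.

Answer: 10c0ca$01d1d0c

Derivation:
All 14 rotations (rotation i = S[i:]+S[:i]):
  rot[0] = 01d1d0c10c0ca$
  rot[1] = 1d1d0c10c0ca$0
  rot[2] = d1d0c10c0ca$01
  rot[3] = 1d0c10c0ca$01d
  rot[4] = d0c10c0ca$01d1
  rot[5] = 0c10c0ca$01d1d
  rot[6] = c10c0ca$01d1d0
  rot[7] = 10c0ca$01d1d0c
  rot[8] = 0c0ca$01d1d0c1
  rot[9] = c0ca$01d1d0c10
  rot[10] = 0ca$01d1d0c10c
  rot[11] = ca$01d1d0c10c0
  rot[12] = a$01d1d0c10c0c
  rot[13] = $01d1d0c10c0ca
Sorted (with $ < everything):
  sorted[0] = $01d1d0c10c0ca
  sorted[1] = 01d1d0c10c0ca$
  sorted[2] = 0c0ca$01d1d0c1
  sorted[3] = 0c10c0ca$01d1d
  sorted[4] = 0ca$01d1d0c10c
  sorted[5] = 10c0ca$01d1d0c
  sorted[6] = 1d0c10c0ca$01d
  sorted[7] = 1d1d0c10c0ca$0
  sorted[8] = a$01d1d0c10c0c
  sorted[9] = c0ca$01d1d0c10
  sorted[10] = c10c0ca$01d1d0
  sorted[11] = ca$01d1d0c10c0
  sorted[12] = d0c10c0ca$01d1
  sorted[13] = d1d0c10c0ca$01
sorted[5] = 10c0ca$01d1d0c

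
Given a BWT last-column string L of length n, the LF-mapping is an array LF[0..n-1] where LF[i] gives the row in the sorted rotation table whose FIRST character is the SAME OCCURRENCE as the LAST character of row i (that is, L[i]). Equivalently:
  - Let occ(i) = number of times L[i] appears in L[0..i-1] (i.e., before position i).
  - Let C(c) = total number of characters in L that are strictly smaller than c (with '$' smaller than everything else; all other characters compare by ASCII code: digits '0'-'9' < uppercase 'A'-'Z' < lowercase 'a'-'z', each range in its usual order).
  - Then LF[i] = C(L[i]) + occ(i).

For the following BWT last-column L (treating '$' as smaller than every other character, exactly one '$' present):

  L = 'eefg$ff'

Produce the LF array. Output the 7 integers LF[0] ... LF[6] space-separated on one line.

Answer: 1 2 3 6 0 4 5

Derivation:
Char counts: '$':1, 'e':2, 'f':3, 'g':1
C (first-col start): C('$')=0, C('e')=1, C('f')=3, C('g')=6
L[0]='e': occ=0, LF[0]=C('e')+0=1+0=1
L[1]='e': occ=1, LF[1]=C('e')+1=1+1=2
L[2]='f': occ=0, LF[2]=C('f')+0=3+0=3
L[3]='g': occ=0, LF[3]=C('g')+0=6+0=6
L[4]='$': occ=0, LF[4]=C('$')+0=0+0=0
L[5]='f': occ=1, LF[5]=C('f')+1=3+1=4
L[6]='f': occ=2, LF[6]=C('f')+2=3+2=5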